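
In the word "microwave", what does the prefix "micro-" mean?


Prefix: micro-
Example: microwave (micro- + wave)
Meaning = small


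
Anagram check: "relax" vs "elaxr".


Word 1: "relax" → sorted: aelrx
Word 2: "elaxr" → sorted: aelrx
Same letters? aelrx == aelrx
Anagram = Yes


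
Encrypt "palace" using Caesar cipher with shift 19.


Word: "palace"
Shift: 19
Each letter → (letter + shift) mod 26:
  'p' (15) + 19 = 8 → 'i'
  'a' (0) + 19 = 19 → 't'
  'l' (11) + 19 = 4 → 'e'
  'a' (0) + 19 = 19 → 't'
  'c' (2) + 19 = 21 → 'v'
  'e' (4) + 19 = 23 → 'x'
Result = "itetvx"


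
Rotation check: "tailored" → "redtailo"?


Word: "tailored", Candidate: "redtailo"
Method: check if candidate is substring of word+word
"tailoredtailored" contains "redtailo"? Yes
Is rotation = Yes


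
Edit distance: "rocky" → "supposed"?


Word 1: "rocky" (length 5)
Word 2: "supposed" (length 8)
One optimal edit sequence (insert/delete/substitute each cost 1):
  1. insert 's'  (+1)
  2. insert 'u'  (+1)
  3. insert 'p'  (+1)
  4. substitute 'r' -> 'p'  (+1)
  5. keep 'o'
  6. substitute 'c' -> 's'  (+1)
  7. substitute 'k' -> 'e'  (+1)
  8. substitute 'y' -> 'd'  (+1)
Total edit operations: 7
Edit distance = 7


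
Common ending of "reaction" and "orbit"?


Word 1: "reaction"
Word 2: "orbit"
Comparing from end:
  Pos -1: 'n' != 't' (stop)
LCS = "" (length 0)


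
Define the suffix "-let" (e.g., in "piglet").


Suffix: -let
As in: piglet -> pig + -let
Meaning = small


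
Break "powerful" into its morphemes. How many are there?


Word: "powerful"
Morphemes: power + -ful
Each morpheme carries meaning
= 2 morphemes


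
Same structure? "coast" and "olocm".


Pattern of "coast": [0, 1, 2, 3, 4]
Pattern of "olocm": [0, 1, 0, 2, 3]
Patterns do not match
Same pattern = No


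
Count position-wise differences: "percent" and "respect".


Comparing character by character (same length = 7):
  Pos 0: 'p' vs 'r' !=
  Pos 1: 'e' vs 'e' =
  Pos 2: 'r' vs 's' !=
  Pos 3: 'c' vs 'p' !=
  Pos 4: 'e' vs 'e' =
  Pos 5: 'n' vs 'c' !=
  Pos 6: 't' vs 't' =
Hamming distance = 4


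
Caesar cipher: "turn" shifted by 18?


Word: "turn"
Shift: 18
Each letter → (letter + shift) mod 26:
  't' (19) + 18 = 11 → 'l'
  'u' (20) + 18 = 12 → 'm'
  'r' (17) + 18 = 9 → 'j'
  'n' (13) + 18 = 5 → 'f'
Result = "lmjf"


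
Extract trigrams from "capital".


Word: "capital" (length 7)
Number of trigrams = 7 - 3 + 1 = 5
  Position 0: "cap"
  Position 1: "api"
  Position 2: "pit"
  Position 3: "ita"
  Position 4: "tal"
Trigrams = "cap", "api", "pit", "ita", "tal"


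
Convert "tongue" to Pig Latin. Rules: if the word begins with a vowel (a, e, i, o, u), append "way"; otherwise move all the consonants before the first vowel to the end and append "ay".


Word: "tongue"
Starts with consonant(s) → move to end, add 'ay'
Consonant cluster: "t"
Pig Latin = "onguetay"


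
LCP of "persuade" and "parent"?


Word 1: "persuade"
Word 2: "parent"
Comparing from start:
  Pos 0: 'p' == 'p'
  Pos 1: 'e' != 'a' (stop)
LCP = "p" (length 1)


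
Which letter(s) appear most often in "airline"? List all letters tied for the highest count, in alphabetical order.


Word: "airline"
Letter counts:
  'a': 1
  'e': 1
  'i': 2
  'l': 1
  'n': 1
  'r': 1
Maximum count = 2
Most frequent = 'i' (2 times each)


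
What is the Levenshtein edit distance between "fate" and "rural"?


Word 1: "fate" (length 4)
Word 2: "rural" (length 5)
One optimal edit sequence (insert/delete/substitute each cost 1):
  1. insert 'r'  (+1)
  2. substitute 'f' -> 'u'  (+1)
  3. substitute 'a' -> 'r'  (+1)
  4. substitute 't' -> 'a'  (+1)
  5. substitute 'e' -> 'l'  (+1)
Total edit operations: 5
Edit distance = 5


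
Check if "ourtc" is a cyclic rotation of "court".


Word: "court", Candidate: "ourtc"
Method: check if candidate is substring of word+word
"courtcourt" contains "ourtc"? Yes
Is rotation = Yes


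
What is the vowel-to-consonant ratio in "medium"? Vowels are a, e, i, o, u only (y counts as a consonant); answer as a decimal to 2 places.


Word: "medium"
Vowels (a,e,i,o,u): 3
Consonants: 3
Ratio = 3/3
= 1.00


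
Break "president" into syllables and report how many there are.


Word: "president"
Syllable breakdown: pres · i · dent
Counting: 3 parts
= 3 syllables


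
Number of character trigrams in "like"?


Word: "like" (length 4)
Number of 3-grams = length - 3 + 1 = 4 - 3 + 1
= 2


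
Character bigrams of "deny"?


Word: "deny" (length 4)
Number of bigrams = 4 - 2 + 1 = 3
  Position 0: "de"
  Position 1: "en"
  Position 2: "ny"
Bigrams = "de", "en", "ny"


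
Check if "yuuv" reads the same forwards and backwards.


Word: "yuuv"
Reversed: "vuuy"
Forward == Backward? yuuv != vuuy
Palindrome = No


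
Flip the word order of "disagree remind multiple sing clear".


Original: "disagree remind multiple sing clear"
Words (1..n): disagree | remind | multiple | sing | clear
Reversed (n..1): clear | sing | multiple | remind | disagree
Result = "clear sing multiple remind disagree"


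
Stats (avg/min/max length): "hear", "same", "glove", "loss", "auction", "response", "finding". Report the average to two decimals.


Lengths: "hear"=4, "same"=4, "glove"=5, "loss"=4, "auction"=7, "response"=8, "finding"=7
Sum = 39, Count = 7
Average = 39/7 = 5.57
= avg=5.57, min=4, max=8


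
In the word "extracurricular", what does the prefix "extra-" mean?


Prefix: extra-
Example: extracurricular (extra- + curricular)
Meaning = beyond


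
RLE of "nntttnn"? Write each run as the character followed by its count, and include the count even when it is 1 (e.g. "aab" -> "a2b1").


String: "nntttnn"
Scanning for consecutive runs:
  'n' x 2
  't' x 3
  'n' x 2
RLE = "n2t3n2"


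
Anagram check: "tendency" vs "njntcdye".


Word 1: "tendency" → sorted: cdeennty
Word 2: "njntcdye" → sorted: cdejnnty
Same letters? cdeennty != cdejnnty
Anagram = No


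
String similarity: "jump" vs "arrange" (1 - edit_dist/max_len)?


Word 1: "jump" (length 4)
Word 2: "arrange" (length 7)
One optimal edit sequence:
  1. insert 'a'  (+1)
  2. insert 'r'  (+1)
  3. insert 'r'  (+1)
  4. substitute 'j' -> 'a'  (+1)
  5. substitute 'u' -> 'n'  (+1)
  6. substitute 'm' -> 'g'  (+1)
  7. substitute 'p' -> 'e'  (+1)
Edit distance = 7
Max length = max(4, 7) = 7
Similarity = 1 - 7/7
= 0.0000


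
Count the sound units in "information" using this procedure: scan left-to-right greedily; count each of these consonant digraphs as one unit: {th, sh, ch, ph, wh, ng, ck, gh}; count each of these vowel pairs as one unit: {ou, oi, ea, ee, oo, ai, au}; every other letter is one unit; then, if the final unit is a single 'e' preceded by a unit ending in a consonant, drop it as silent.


Word: "information" (11 letters)
Left-to-right scan:
  [1] 'i' (letter)
  [2] 'n' (letter)
  [3] 'f' (letter)
  [4] 'o' (letter)
  [5] 'r' (letter)
  [6] 'm' (letter)
  [7] 'a' (letter)
  [8] 't' (letter)
  [9] 'i' (letter)
  [10] 'o' (letter)
  [11] 'n' (letter)
Units from scan: 11
Sound units = 11 units


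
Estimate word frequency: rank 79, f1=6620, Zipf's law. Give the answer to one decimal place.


Zipf's law: f(r) = f(1) / r
f(1) = 6620
f(79) = 6620 / 79
= 83.8 occurrences


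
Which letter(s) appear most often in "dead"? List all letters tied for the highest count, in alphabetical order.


Word: "dead"
Letter counts:
  'a': 1
  'd': 2
  'e': 1
Maximum count = 2
Most frequent = 'd' (2 times each)


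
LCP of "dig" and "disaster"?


Word 1: "dig"
Word 2: "disaster"
Comparing from start:
  Pos 0: 'd' == 'd'
  Pos 1: 'i' == 'i'
  Pos 2: 'g' != 's' (stop)
LCP = "di" (length 2)


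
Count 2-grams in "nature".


Word: "nature" (length 6)
Number of 2-grams = length - 2 + 1 = 6 - 2 + 1
= 5


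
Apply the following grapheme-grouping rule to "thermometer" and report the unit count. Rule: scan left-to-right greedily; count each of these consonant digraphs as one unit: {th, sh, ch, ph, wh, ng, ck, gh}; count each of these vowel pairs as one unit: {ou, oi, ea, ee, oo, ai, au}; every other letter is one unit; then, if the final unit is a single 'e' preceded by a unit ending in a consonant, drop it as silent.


Word: "thermometer" (11 letters)
Left-to-right scan:
  [1] 'th' (digraph)
  [2] 'e' (letter)
  [3] 'r' (letter)
  [4] 'm' (letter)
  [5] 'o' (letter)
  [6] 'm' (letter)
  [7] 'e' (letter)
  [8] 't' (letter)
  [9] 'e' (letter)
  [10] 'r' (letter)
Units from scan: 10
Sound units = 10 units


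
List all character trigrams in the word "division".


Word: "division" (length 8)
Number of trigrams = 8 - 3 + 1 = 6
  Position 0: "div"
  Position 1: "ivi"
  Position 2: "vis"
  Position 3: "isi"
  Position 4: "sio"
  Position 5: "ion"
Trigrams = "div", "ivi", "vis", "isi", "sio", "ion"


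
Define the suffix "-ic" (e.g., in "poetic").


Suffix: -ic
Example: poetic (poet + -ic)
Meaning = relating to


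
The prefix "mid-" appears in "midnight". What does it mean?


Prefix: mid-
Example: midnight (mid- + night)
Meaning = middle


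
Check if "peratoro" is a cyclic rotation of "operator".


Word: "operator", Candidate: "peratoro"
Method: check if candidate is substring of word+word
"operatoroperator" contains "peratoro"? Yes
Is rotation = Yes


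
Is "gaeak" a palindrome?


Word: "gaeak"
Reversed: "kaeag"
Forward == Backward? gaeak != kaeag
Palindrome = No


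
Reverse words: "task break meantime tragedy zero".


Original: "task break meantime tragedy zero"
Words (1..n): task | break | meantime | tragedy | zero
Reversed (n..1): zero | tragedy | meantime | break | task
Result = "zero tragedy meantime break task"


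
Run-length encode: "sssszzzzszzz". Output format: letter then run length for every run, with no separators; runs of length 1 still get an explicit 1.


String: "sssszzzzszzz"
Scanning for consecutive runs:
  's' x 4
  'z' x 4
  's' x 1
  'z' x 3
RLE = "s4z4s1z3"


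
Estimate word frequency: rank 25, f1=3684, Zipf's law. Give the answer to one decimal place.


Zipf's law: f(r) = f(1) / r
f(1) = 3684
f(25) = 3684 / 25
= 147.4 occurrences


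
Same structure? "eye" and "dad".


Pattern of "eye": [0, 1, 0]
Pattern of "dad": [0, 1, 0]
Patterns match
Same pattern = Yes


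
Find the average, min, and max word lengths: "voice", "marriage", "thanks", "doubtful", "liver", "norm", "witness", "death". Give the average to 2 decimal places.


Lengths: "voice"=5, "marriage"=8, "thanks"=6, "doubtful"=8, "liver"=5, "norm"=4, "witness"=7, "death"=5
Sum = 48, Count = 8
Average = 48/8 = 6.00
= avg=6.00, min=4, max=8


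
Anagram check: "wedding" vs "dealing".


Word 1: "wedding" → sorted: ddeginw
Word 2: "dealing" → sorted: adegiln
Same letters? ddeginw != adegiln
Anagram = No


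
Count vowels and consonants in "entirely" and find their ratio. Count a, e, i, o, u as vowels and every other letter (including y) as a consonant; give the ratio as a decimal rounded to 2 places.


Word: "entirely"
Vowels (a,e,i,o,u): 3
Consonants: 5
Ratio = 3/5
= 0.60


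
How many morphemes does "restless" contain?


Word: "restless"
Morphemes: rest + -less
Each morpheme carries meaning
= 2 morphemes


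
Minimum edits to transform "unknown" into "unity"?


Word 1: "unknown" (length 7)
Word 2: "unity" (length 5)
One optimal edit sequence (insert/delete/substitute each cost 1):
  1. keep 'u'
  2. delete 'n'  (+1)
  3. delete 'k'  (+1)
  4. keep 'n'
  5. substitute 'o' -> 'i'  (+1)
  6. substitute 'w' -> 't'  (+1)
  7. substitute 'n' -> 'y'  (+1)
Total edit operations: 5
Edit distance = 5


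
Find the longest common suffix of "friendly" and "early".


Word 1: "friendly"
Word 2: "early"
Comparing from end:
  Pos -1: 'y' == 'y'
  Pos -2: 'l' == 'l'
  Pos -3: 'd' != 'r' (stop)
LCS = "ly" (length 2)


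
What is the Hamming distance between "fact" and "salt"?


Comparing character by character (same length = 4):
  Pos 0: 'f' vs 's' !=
  Pos 1: 'a' vs 'a' =
  Pos 2: 'c' vs 'l' !=
  Pos 3: 't' vs 't' =
Hamming distance = 2


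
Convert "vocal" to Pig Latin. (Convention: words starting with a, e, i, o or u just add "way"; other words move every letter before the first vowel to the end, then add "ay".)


Word: "vocal"
Starts with consonant(s) → move to end, add 'ay'
Consonant cluster: "v"
Pig Latin = "ocalvay"


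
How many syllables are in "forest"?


Word: "forest"
Syllable breakdown: for / est
Counting: 2 parts
= 2 syllables


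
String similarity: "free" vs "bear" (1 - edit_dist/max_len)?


Word 1: "free" (length 4)
Word 2: "bear" (length 4)
One optimal edit sequence:
  1. substitute 'f' -> 'b'  (+1)
  2. substitute 'r' -> 'e'  (+1)
  3. substitute 'e' -> 'a'  (+1)
  4. substitute 'e' -> 'r'  (+1)
Edit distance = 4
Max length = max(4, 4) = 4
Similarity = 1 - 4/4
= 0.0000


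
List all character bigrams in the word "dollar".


Word: "dollar" (length 6)
Number of bigrams = 6 - 2 + 1 = 5
  Position 0: "do"
  Position 1: "ol"
  Position 2: "ll"
  Position 3: "la"
  Position 4: "ar"
Bigrams = "do", "ol", "ll", "la", "ar"


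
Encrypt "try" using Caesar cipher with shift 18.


Word: "try"
Shift: 18
Each letter → (letter + shift) mod 26:
  't' (19) + 18 = 11 → 'l'
  'r' (17) + 18 = 9 → 'j'
  'y' (24) + 18 = 16 → 'q'
Result = "ljq"


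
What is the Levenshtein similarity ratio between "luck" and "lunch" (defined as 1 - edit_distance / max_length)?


Word 1: "luck" (length 4)
Word 2: "lunch" (length 5)
One optimal edit sequence:
  1. keep 'l'
  2. keep 'u'
  3. insert 'n'  (+1)
  4. keep 'c'
  5. substitute 'k' -> 'h'  (+1)
Edit distance = 2
Max length = max(4, 5) = 5
Similarity = 1 - 2/5
= 0.6000


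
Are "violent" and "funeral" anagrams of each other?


Word 1: "violent" → sorted: eilnotv
Word 2: "funeral" → sorted: aeflnru
Same letters? eilnotv != aeflnru
Anagram = No


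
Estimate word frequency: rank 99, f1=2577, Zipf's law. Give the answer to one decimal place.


Zipf's law: f(r) = f(1) / r
f(1) = 2577
f(99) = 2577 / 99
= 26.0 occurrences


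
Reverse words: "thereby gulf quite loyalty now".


Original: "thereby gulf quite loyalty now"
Words (1..n): thereby | gulf | quite | loyalty | now
Reversed (n..1): now | loyalty | quite | gulf | thereby
Result = "now loyalty quite gulf thereby"


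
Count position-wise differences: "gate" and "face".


Comparing character by character (same length = 4):
  Pos 0: 'g' vs 'f' !=
  Pos 1: 'a' vs 'a' =
  Pos 2: 't' vs 'c' !=
  Pos 3: 'e' vs 'e' =
Hamming distance = 2


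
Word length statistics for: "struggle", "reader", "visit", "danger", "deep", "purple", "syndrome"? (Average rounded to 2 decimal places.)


Lengths: "struggle"=8, "reader"=6, "visit"=5, "danger"=6, "deep"=4, "purple"=6, "syndrome"=8
Sum = 43, Count = 7
Average = 43/7 = 6.14
= avg=6.14, min=4, max=8


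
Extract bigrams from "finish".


Word: "finish" (length 6)
Number of bigrams = 6 - 2 + 1 = 5
  Position 0: "fi"
  Position 1: "in"
  Position 2: "ni"
  Position 3: "is"
  Position 4: "sh"
Bigrams = "fi", "in", "ni", "is", "sh"


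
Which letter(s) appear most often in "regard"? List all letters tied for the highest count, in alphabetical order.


Word: "regard"
Letter counts:
  'a': 1
  'd': 1
  'e': 1
  'g': 1
  'r': 2
Maximum count = 2
Most frequent = 'r' (2 times each)


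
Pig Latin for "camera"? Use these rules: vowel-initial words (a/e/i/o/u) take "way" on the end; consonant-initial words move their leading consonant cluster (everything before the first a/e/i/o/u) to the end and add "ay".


Word: "camera"
Starts with consonant(s) → move to end, add 'ay'
Consonant cluster: "c"
Pig Latin = "ameracay"


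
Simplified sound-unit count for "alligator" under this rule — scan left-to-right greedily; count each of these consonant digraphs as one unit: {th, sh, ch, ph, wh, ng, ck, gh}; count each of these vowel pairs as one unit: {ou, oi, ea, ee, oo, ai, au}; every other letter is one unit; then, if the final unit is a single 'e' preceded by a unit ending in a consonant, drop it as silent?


Word: "alligator" (9 letters)
Left-to-right scan:
  (1) 'a' (letter)
  (2) 'l' (letter)
  (3) 'l' (letter)
  (4) 'i' (letter)
  (5) 'g' (letter)
  (6) 'a' (letter)
  (7) 't' (letter)
  (8) 'o' (letter)
  (9) 'r' (letter)
Units from scan: 9
Sound units = 9 units


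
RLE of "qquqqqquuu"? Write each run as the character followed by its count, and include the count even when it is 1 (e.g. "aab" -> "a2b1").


String: "qquqqqquuu"
Scanning for consecutive runs:
  'q' x 2
  'u' x 1
  'q' x 4
  'u' x 3
RLE = "q2u1q4u3"


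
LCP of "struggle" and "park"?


Word 1: "struggle"
Word 2: "park"
Comparing from start:
  Pos 0: 's' != 'p' (stop)
LCP = "" (length 0)


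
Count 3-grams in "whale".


Word: "whale" (length 5)
Number of 3-grams = length - 3 + 1 = 5 - 3 + 1
= 3


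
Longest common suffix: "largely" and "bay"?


Word 1: "largely"
Word 2: "bay"
Comparing from end:
  Pos -1: 'y' == 'y'
  Pos -2: 'l' != 'a' (stop)
LCS = "y" (length 1)


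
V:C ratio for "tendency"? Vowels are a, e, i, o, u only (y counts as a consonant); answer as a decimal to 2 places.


Word: "tendency"
Vowels (a,e,i,o,u): 2
Consonants: 6
Ratio = 2/6
= 0.33


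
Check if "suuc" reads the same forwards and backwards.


Word: "suuc"
Reversed: "cuus"
Forward == Backward? suuc != cuus
Palindrome = No


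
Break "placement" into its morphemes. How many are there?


Word: "placement"
Morphemes: place | -ment
Each morpheme carries meaning
= 2 morphemes


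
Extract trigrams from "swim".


Word: "swim" (length 4)
Number of trigrams = 4 - 3 + 1 = 2
  Position 0: "swi"
  Position 1: "wim"
Trigrams = "swi", "wim"


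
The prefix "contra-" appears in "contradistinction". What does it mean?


Prefix: contra-
As in: contradistinction -> contra- + distinction
Meaning = against


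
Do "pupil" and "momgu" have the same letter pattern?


Pattern of "pupil": [0, 1, 0, 2, 3]
Pattern of "momgu": [0, 1, 0, 2, 3]
Patterns match
Same pattern = Yes


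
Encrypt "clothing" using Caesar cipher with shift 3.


Word: "clothing"
Shift: 3
Each letter → (letter + shift) mod 26:
  'c' (2) + 3 = 5 → 'f'
  'l' (11) + 3 = 14 → 'o'
  'o' (14) + 3 = 17 → 'r'
  't' (19) + 3 = 22 → 'w'
  'h' (7) + 3 = 10 → 'k'
  'i' (8) + 3 = 11 → 'l'
  'n' (13) + 3 = 16 → 'q'
  'g' (6) + 3 = 9 → 'j'
Result = "forwklqj"


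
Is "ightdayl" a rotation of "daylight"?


Word: "daylight", Candidate: "ightdayl"
Method: check if candidate is substring of word+word
"daylightdaylight" contains "ightdayl"? Yes
Is rotation = Yes


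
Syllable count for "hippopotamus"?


Word: "hippopotamus"
Syllable breakdown: hip / po / pot / a / mus
Counting: 5 parts
= 5 syllables


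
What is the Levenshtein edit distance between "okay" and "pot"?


Word 1: "okay" (length 4)
Word 2: "pot" (length 3)
One optimal edit sequence (insert/delete/substitute each cost 1):
  1. delete 'o'  (+1)
  2. substitute 'k' -> 'p'  (+1)
  3. substitute 'a' -> 'o'  (+1)
  4. substitute 'y' -> 't'  (+1)
Total edit operations: 4
Edit distance = 4


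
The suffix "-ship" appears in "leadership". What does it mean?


Suffix: -ship
Example: leadership = leader + -ship
Meaning = state / position


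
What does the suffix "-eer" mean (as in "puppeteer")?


Suffix: -eer
Example: puppeteer = puppet + -eer
Meaning = one who is concerned with


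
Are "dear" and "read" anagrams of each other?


Word 1: "dear" → sorted: ader
Word 2: "read" → sorted: ader
Same letters? ader == ader
Anagram = Yes


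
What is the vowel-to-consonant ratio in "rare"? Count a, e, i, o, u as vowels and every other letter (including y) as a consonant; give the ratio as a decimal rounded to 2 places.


Word: "rare"
Vowels (a,e,i,o,u): 2
Consonants: 2
Ratio = 2/2
= 1.00


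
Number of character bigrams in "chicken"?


Word: "chicken" (length 7)
Number of 2-grams = length - 2 + 1 = 7 - 2 + 1
= 6


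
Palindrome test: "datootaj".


Word: "datootaj"
Reversed: "jatootad"
Forward == Backward? datootaj != jatootad
Palindrome = No


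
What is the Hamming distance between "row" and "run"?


Comparing character by character (same length = 3):
  Pos 0: 'r' vs 'r' =
  Pos 1: 'o' vs 'u' !=
  Pos 2: 'w' vs 'n' !=
Hamming distance = 2


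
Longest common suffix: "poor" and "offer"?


Word 1: "poor"
Word 2: "offer"
Comparing from end:
  Pos -1: 'r' == 'r'
  Pos -2: 'o' != 'e' (stop)
LCS = "r" (length 1)


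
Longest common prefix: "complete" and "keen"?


Word 1: "complete"
Word 2: "keen"
Comparing from start:
  Pos 0: 'c' != 'k' (stop)
LCP = "" (length 0)


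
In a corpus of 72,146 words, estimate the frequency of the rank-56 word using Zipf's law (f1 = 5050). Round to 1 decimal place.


Zipf's law: f(r) = f(1) / r
f(1) = 5050
f(56) = 5050 / 56
= 90.2 occurrences


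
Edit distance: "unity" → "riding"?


Word 1: "unity" (length 5)
Word 2: "riding" (length 6)
One optimal edit sequence (insert/delete/substitute each cost 1):
  1. insert 'r'  (+1)
  2. substitute 'u' -> 'i'  (+1)
  3. substitute 'n' -> 'd'  (+1)
  4. keep 'i'
  5. substitute 't' -> 'n'  (+1)
  6. substitute 'y' -> 'g'  (+1)
Total edit operations: 5
Edit distance = 5


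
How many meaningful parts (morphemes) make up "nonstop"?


Word: "nonstop"
Morphemes: non- / stop
Each morpheme carries meaning
= 2 morphemes


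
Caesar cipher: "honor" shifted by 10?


Word: "honor"
Shift: 10
Each letter → (letter + shift) mod 26:
  'h' (7) + 10 = 17 → 'r'
  'o' (14) + 10 = 24 → 'y'
  'n' (13) + 10 = 23 → 'x'
  'o' (14) + 10 = 24 → 'y'
  'r' (17) + 10 = 1 → 'b'
Result = "ryxyb"


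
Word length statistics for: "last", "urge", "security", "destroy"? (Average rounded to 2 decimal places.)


Lengths: "last"=4, "urge"=4, "security"=8, "destroy"=7
Sum = 23, Count = 4
Average = 23/4 = 5.75
= avg=5.75, min=4, max=8


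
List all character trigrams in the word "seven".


Word: "seven" (length 5)
Number of trigrams = 5 - 3 + 1 = 3
  Position 0: "sev"
  Position 1: "eve"
  Position 2: "ven"
Trigrams = "sev", "eve", "ven"


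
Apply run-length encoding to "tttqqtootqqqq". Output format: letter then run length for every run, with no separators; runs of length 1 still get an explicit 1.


String: "tttqqtootqqqq"
Scanning for consecutive runs:
  't' x 3
  'q' x 2
  't' x 1
  'o' x 2
  't' x 1
  'q' x 4
RLE = "t3q2t1o2t1q4"


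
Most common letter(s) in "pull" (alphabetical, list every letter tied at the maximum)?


Word: "pull"
Letter counts:
  'l': 2
  'p': 1
  'u': 1
Maximum count = 2
Most frequent = 'l' (2 times each)


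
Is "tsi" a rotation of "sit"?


Word: "sit", Candidate: "tsi"
Method: check if candidate is substring of word+word
"sitsit" contains "tsi"? Yes
Is rotation = Yes


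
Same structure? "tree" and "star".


Pattern of "tree": [0, 1, 2, 2]
Pattern of "star": [0, 1, 2, 3]
Patterns do not match
Same pattern = No


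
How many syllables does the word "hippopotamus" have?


Word: "hippopotamus"
Syllable breakdown: hip-po-pot-a-mus
Counting: 5 parts
= 5 syllables


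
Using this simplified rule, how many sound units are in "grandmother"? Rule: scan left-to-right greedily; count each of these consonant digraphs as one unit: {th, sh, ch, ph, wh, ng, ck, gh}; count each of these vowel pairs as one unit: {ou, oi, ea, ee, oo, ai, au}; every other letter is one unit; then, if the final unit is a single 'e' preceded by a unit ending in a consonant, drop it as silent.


Word: "grandmother" (11 letters)
Left-to-right scan:
  1. 'g' (letter)
  2. 'r' (letter)
  3. 'a' (letter)
  4. 'n' (letter)
  5. 'd' (letter)
  6. 'm' (letter)
  7. 'o' (letter)
  8. 'th' (digraph)
  9. 'e' (letter)
  10. 'r' (letter)
Units from scan: 10
Sound units = 10 units


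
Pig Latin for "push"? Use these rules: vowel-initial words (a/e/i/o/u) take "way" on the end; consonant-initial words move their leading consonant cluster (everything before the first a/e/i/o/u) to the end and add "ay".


Word: "push"
Starts with consonant(s) → move to end, add 'ay'
Consonant cluster: "p"
Pig Latin = "ushpay"


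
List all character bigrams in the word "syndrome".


Word: "syndrome" (length 8)
Number of bigrams = 8 - 2 + 1 = 7
  Position 0: "sy"
  Position 1: "yn"
  Position 2: "nd"
  Position 3: "dr"
  Position 4: "ro"
  Position 5: "om"
  Position 6: "me"
Bigrams = "sy", "yn", "nd", "dr", "ro", "om", "me"


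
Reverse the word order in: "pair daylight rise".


Original: "pair daylight rise"
Words (1..n): pair | daylight | rise
Reversed (n..1): rise | daylight | pair
Result = "rise daylight pair"


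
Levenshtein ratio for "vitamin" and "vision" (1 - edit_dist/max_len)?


Word 1: "vitamin" (length 7)
Word 2: "vision" (length 6)
One optimal edit sequence:
  1. keep 'v'
  2. keep 'i'
  3. delete 't'  (+1)
  4. substitute 'a' -> 's'  (+1)
  5. substitute 'm' -> 'i'  (+1)
  6. substitute 'i' -> 'o'  (+1)
  7. keep 'n'
Edit distance = 4
Max length = max(7, 6) = 7
Similarity = 1 - 4/7
= 0.4286


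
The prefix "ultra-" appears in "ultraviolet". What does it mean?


Prefix: ultra-
As in: ultraviolet -> ultra- + violet
Meaning = beyond


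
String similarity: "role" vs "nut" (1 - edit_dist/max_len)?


Word 1: "role" (length 4)
Word 2: "nut" (length 3)
One optimal edit sequence:
  1. delete 'r'  (+1)
  2. substitute 'o' -> 'n'  (+1)
  3. substitute 'l' -> 'u'  (+1)
  4. substitute 'e' -> 't'  (+1)
Edit distance = 4
Max length = max(4, 3) = 4
Similarity = 1 - 4/4
= 0.0000


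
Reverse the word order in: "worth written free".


Original: "worth written free"
Words (1..n): worth | written | free
Reversed (n..1): free | written | worth
Result = "free written worth"


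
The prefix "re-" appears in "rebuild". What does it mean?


Prefix: re-
As in: rebuild -> re- + build
Meaning = again


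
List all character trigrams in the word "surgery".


Word: "surgery" (length 7)
Number of trigrams = 7 - 3 + 1 = 5
  Position 0: "sur"
  Position 1: "urg"
  Position 2: "rge"
  Position 3: "ger"
  Position 4: "ery"
Trigrams = "sur", "urg", "rge", "ger", "ery"


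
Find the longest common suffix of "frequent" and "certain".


Word 1: "frequent"
Word 2: "certain"
Comparing from end:
  Pos -1: 't' != 'n' (stop)
LCS = "" (length 0)


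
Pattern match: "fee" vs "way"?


Pattern of "fee": [0, 1, 1]
Pattern of "way": [0, 1, 2]
Patterns do not match
Same pattern = No


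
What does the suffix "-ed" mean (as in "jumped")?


Suffix: -ed
Example: jumped = jump + -ed
Meaning = past tense


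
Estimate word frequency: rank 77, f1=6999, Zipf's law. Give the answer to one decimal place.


Zipf's law: f(r) = f(1) / r
f(1) = 6999
f(77) = 6999 / 77
= 90.9 occurrences


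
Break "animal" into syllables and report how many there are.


Word: "animal"
Syllable breakdown: an | i | mal
Counting: 3 parts
= 3 syllables


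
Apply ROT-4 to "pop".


Word: "pop"
Shift: 4
Each letter → (letter + shift) mod 26:
  'p' (15) + 4 = 19 → 't'
  'o' (14) + 4 = 18 → 's'
  'p' (15) + 4 = 19 → 't'
Result = "tst"


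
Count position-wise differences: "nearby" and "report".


Comparing character by character (same length = 6):
  Pos 0: 'n' vs 'r' !=
  Pos 1: 'e' vs 'e' =
  Pos 2: 'a' vs 'p' !=
  Pos 3: 'r' vs 'o' !=
  Pos 4: 'b' vs 'r' !=
  Pos 5: 'y' vs 't' !=
Hamming distance = 5


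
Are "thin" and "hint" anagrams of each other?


Word 1: "thin" → sorted: hint
Word 2: "hint" → sorted: hint
Same letters? hint == hint
Anagram = Yes


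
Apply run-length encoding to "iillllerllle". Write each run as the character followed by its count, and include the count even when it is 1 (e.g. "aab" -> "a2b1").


String: "iillllerllle"
Scanning for consecutive runs:
  'i' x 2
  'l' x 4
  'e' x 1
  'r' x 1
  'l' x 3
  'e' x 1
RLE = "i2l4e1r1l3e1"


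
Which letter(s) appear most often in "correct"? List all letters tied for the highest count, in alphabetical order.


Word: "correct"
Letter counts:
  'c': 2
  'e': 1
  'o': 1
  'r': 2
  't': 1
Maximum count = 2
Most frequent = 'c', 'r' (2 times each)


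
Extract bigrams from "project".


Word: "project" (length 7)
Number of bigrams = 7 - 2 + 1 = 6
  Position 0: "pr"
  Position 1: "ro"
  Position 2: "oj"
  Position 3: "je"
  Position 4: "ec"
  Position 5: "ct"
Bigrams = "pr", "ro", "oj", "je", "ec", "ct"


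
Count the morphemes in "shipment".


Word: "shipment"
Morphemes: ship / -ment
Each morpheme carries meaning
= 2 morphemes


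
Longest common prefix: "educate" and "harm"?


Word 1: "educate"
Word 2: "harm"
Comparing from start:
  Pos 0: 'e' != 'h' (stop)
LCP = "" (length 0)


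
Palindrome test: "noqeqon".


Word: "noqeqon"
Reversed: "noqeqon"
Forward == Backward? noqeqon == noqeqon
Palindrome = Yes


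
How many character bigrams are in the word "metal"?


Word: "metal" (length 5)
Number of 2-grams = length - 2 + 1 = 5 - 2 + 1
= 4


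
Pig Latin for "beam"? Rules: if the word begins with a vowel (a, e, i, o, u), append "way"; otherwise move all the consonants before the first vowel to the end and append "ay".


Word: "beam"
Starts with consonant(s) → move to end, add 'ay'
Consonant cluster: "b"
Pig Latin = "eambay"


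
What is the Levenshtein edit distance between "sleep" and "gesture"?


Word 1: "sleep" (length 5)
Word 2: "gesture" (length 7)
One optimal edit sequence (insert/delete/substitute each cost 1):
  1. insert 'g'  (+1)
  2. insert 'e'  (+1)
  3. keep 's'
  4. substitute 'l' -> 't'  (+1)
  5. substitute 'e' -> 'u'  (+1)
  6. substitute 'e' -> 'r'  (+1)
  7. substitute 'p' -> 'e'  (+1)
Total edit operations: 6
Edit distance = 6


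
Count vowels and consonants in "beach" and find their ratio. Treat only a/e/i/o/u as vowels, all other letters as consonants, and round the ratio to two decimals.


Word: "beach"
Vowels (a,e,i,o,u): 2
Consonants: 3
Ratio = 2/3
= 0.67


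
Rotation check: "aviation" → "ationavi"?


Word: "aviation", Candidate: "ationavi"
Method: check if candidate is substring of word+word
"aviationaviation" contains "ationavi"? Yes
Is rotation = Yes


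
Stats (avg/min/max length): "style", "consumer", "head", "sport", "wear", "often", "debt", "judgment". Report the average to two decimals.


Lengths: "style"=5, "consumer"=8, "head"=4, "sport"=5, "wear"=4, "often"=5, "debt"=4, "judgment"=8
Sum = 43, Count = 8
Average = 43/8 = 5.38
= avg=5.38, min=4, max=8


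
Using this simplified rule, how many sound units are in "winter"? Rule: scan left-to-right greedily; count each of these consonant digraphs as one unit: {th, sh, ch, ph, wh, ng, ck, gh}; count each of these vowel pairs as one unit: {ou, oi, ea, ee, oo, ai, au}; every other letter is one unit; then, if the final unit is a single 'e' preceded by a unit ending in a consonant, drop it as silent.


Word: "winter" (6 letters)
Left-to-right scan:
  (1) 'w' (letter)
  (2) 'i' (letter)
  (3) 'n' (letter)
  (4) 't' (letter)
  (5) 'e' (letter)
  (6) 'r' (letter)
Units from scan: 6
Sound units = 6 units


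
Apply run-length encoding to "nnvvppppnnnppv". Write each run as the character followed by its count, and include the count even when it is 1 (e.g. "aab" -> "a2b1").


String: "nnvvppppnnnppv"
Scanning for consecutive runs:
  'n' x 2
  'v' x 2
  'p' x 4
  'n' x 3
  'p' x 2
  'v' x 1
RLE = "n2v2p4n3p2v1"


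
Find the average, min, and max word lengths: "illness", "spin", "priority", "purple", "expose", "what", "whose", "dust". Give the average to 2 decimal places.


Lengths: "illness"=7, "spin"=4, "priority"=8, "purple"=6, "expose"=6, "what"=4, "whose"=5, "dust"=4
Sum = 44, Count = 8
Average = 44/8 = 5.50
= avg=5.50, min=4, max=8


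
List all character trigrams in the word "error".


Word: "error" (length 5)
Number of trigrams = 5 - 3 + 1 = 3
  Position 0: "err"
  Position 1: "rro"
  Position 2: "ror"
Trigrams = "err", "rro", "ror"


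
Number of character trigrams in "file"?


Word: "file" (length 4)
Number of 3-grams = length - 3 + 1 = 4 - 3 + 1
= 2


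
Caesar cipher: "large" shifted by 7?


Word: "large"
Shift: 7
Each letter → (letter + shift) mod 26:
  'l' (11) + 7 = 18 → 's'
  'a' (0) + 7 = 7 → 'h'
  'r' (17) + 7 = 24 → 'y'
  'g' (6) + 7 = 13 → 'n'
  'e' (4) + 7 = 11 → 'l'
Result = "shynl"


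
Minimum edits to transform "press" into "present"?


Word 1: "press" (length 5)
Word 2: "present" (length 7)
One optimal edit sequence (insert/delete/substitute each cost 1):
  1. keep 'p'
  2. keep 'r'
  3. keep 'e'
  4. keep 's'
  5. insert 'e'  (+1)
  6. insert 'n'  (+1)
  7. substitute 's' -> 't'  (+1)
Total edit operations: 3
Edit distance = 3


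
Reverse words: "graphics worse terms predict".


Original: "graphics worse terms predict"
Words (1..n): graphics | worse | terms | predict
Reversed (n..1): predict | terms | worse | graphics
Result = "predict terms worse graphics"


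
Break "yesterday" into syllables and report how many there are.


Word: "yesterday"
Syllable breakdown: yes-ter-day
Counting: 3 parts
= 3 syllables


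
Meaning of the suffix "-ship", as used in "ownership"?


Suffix: -ship
Example: ownership = owner + -ship
Meaning = state / position


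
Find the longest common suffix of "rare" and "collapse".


Word 1: "rare"
Word 2: "collapse"
Comparing from end:
  Pos -1: 'e' == 'e'
  Pos -2: 'r' != 's' (stop)
LCS = "e" (length 1)


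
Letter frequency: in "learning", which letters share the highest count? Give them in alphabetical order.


Word: "learning"
Letter counts:
  'a': 1
  'e': 1
  'g': 1
  'i': 1
  'l': 1
  'n': 2
  'r': 1
Maximum count = 2
Most frequent = 'n' (2 times each)


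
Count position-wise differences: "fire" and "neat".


Comparing character by character (same length = 4):
  Pos 0: 'f' vs 'n' !=
  Pos 1: 'i' vs 'e' !=
  Pos 2: 'r' vs 'a' !=
  Pos 3: 'e' vs 't' !=
Hamming distance = 4


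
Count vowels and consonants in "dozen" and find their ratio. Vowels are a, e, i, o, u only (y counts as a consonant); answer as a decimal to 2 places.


Word: "dozen"
Vowels (a,e,i,o,u): 2
Consonants: 3
Ratio = 2/3
= 0.67


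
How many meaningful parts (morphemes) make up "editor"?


Word: "editor"
Morphemes: edit / -or
Each morpheme carries meaning
= 2 morphemes


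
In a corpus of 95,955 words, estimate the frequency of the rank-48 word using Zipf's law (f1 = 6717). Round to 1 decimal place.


Zipf's law: f(r) = f(1) / r
f(1) = 6717
f(48) = 6717 / 48
= 139.9 occurrences


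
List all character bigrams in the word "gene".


Word: "gene" (length 4)
Number of bigrams = 4 - 2 + 1 = 3
  Position 0: "ge"
  Position 1: "en"
  Position 2: "ne"
Bigrams = "ge", "en", "ne"


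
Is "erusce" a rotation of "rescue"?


Word: "rescue", Candidate: "erusce"
Method: check if candidate is substring of word+word
"rescuerescue" contains "erusce"? No
Is rotation = No


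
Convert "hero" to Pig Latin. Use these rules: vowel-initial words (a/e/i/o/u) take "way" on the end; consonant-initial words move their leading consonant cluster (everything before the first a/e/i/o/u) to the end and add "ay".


Word: "hero"
Starts with consonant(s) → move to end, add 'ay'
Consonant cluster: "h"
Pig Latin = "erohay"


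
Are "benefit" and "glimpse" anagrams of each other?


Word 1: "benefit" → sorted: beefint
Word 2: "glimpse" → sorted: egilmps
Same letters? beefint != egilmps
Anagram = No


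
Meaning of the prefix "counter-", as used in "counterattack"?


Prefix: counter-
Example: counterattack (counter- + attack)
Meaning = against / opposite


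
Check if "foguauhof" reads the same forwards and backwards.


Word: "foguauhof"
Reversed: "fohuaugof"
Forward == Backward? foguauhof != fohuaugof
Palindrome = No


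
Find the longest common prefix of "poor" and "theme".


Word 1: "poor"
Word 2: "theme"
Comparing from start:
  Pos 0: 'p' != 't' (stop)
LCP = "" (length 0)


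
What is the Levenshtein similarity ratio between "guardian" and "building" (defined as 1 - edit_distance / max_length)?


Word 1: "guardian" (length 8)
Word 2: "building" (length 8)
One optimal edit sequence:
  1. substitute 'g' -> 'b'  (+1)
  2. keep 'u'
  3. substitute 'a' -> 'i'  (+1)
  4. substitute 'r' -> 'l'  (+1)
  5. keep 'd'
  6. keep 'i'
  7. substitute 'a' -> 'n'  (+1)
  8. substitute 'n' -> 'g'  (+1)
Edit distance = 5
Max length = max(8, 8) = 8
Similarity = 1 - 5/8
= 0.3750


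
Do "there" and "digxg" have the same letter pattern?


Pattern of "there": [0, 1, 2, 3, 2]
Pattern of "digxg": [0, 1, 2, 3, 2]
Patterns match
Same pattern = Yes


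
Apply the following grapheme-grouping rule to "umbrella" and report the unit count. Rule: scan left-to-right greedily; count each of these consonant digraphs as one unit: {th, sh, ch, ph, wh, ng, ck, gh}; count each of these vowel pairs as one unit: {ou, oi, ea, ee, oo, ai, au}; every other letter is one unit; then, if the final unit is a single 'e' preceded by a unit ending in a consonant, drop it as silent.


Word: "umbrella" (8 letters)
Left-to-right scan:
  (1) 'u' (letter)
  (2) 'm' (letter)
  (3) 'b' (letter)
  (4) 'r' (letter)
  (5) 'e' (letter)
  (6) 'l' (letter)
  (7) 'l' (letter)
  (8) 'a' (letter)
Units from scan: 8
Sound units = 8 units


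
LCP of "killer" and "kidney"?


Word 1: "killer"
Word 2: "kidney"
Comparing from start:
  Pos 0: 'k' == 'k'
  Pos 1: 'i' == 'i'
  Pos 2: 'l' != 'd' (stop)
LCP = "ki" (length 2)


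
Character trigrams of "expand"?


Word: "expand" (length 6)
Number of trigrams = 6 - 3 + 1 = 4
  Position 0: "exp"
  Position 1: "xpa"
  Position 2: "pan"
  Position 3: "and"
Trigrams = "exp", "xpa", "pan", "and"


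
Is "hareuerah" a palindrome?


Word: "hareuerah"
Reversed: "hareuerah"
Forward == Backward? hareuerah == hareuerah
Palindrome = Yes


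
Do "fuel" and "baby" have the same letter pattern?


Pattern of "fuel": [0, 1, 2, 3]
Pattern of "baby": [0, 1, 0, 2]
Patterns do not match
Same pattern = No


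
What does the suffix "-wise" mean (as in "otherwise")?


Suffix: -wise
Example: otherwise = other + -wise
Meaning = in the manner of


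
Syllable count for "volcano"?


Word: "volcano"
Syllable breakdown: vol / ca / no
Counting: 3 parts
= 3 syllables


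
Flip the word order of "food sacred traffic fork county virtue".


Original: "food sacred traffic fork county virtue"
Words (1..n): food | sacred | traffic | fork | county | virtue
Reversed (n..1): virtue | county | fork | traffic | sacred | food
Result = "virtue county fork traffic sacred food"


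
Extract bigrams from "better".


Word: "better" (length 6)
Number of bigrams = 6 - 2 + 1 = 5
  Position 0: "be"
  Position 1: "et"
  Position 2: "tt"
  Position 3: "te"
  Position 4: "er"
Bigrams = "be", "et", "tt", "te", "er"


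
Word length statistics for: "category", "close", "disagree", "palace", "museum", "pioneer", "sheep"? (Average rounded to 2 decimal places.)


Lengths: "category"=8, "close"=5, "disagree"=8, "palace"=6, "museum"=6, "pioneer"=7, "sheep"=5
Sum = 45, Count = 7
Average = 45/7 = 6.43
= avg=6.43, min=5, max=8


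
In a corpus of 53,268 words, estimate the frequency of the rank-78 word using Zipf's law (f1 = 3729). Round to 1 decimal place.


Zipf's law: f(r) = f(1) / r
f(1) = 3729
f(78) = 3729 / 78
= 47.8 occurrences


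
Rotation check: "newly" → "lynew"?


Word: "newly", Candidate: "lynew"
Method: check if candidate is substring of word+word
"newlynewly" contains "lynew"? Yes
Is rotation = Yes


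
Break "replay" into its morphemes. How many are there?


Word: "replay"
Morphemes: re- | play
Each morpheme carries meaning
= 2 morphemes
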